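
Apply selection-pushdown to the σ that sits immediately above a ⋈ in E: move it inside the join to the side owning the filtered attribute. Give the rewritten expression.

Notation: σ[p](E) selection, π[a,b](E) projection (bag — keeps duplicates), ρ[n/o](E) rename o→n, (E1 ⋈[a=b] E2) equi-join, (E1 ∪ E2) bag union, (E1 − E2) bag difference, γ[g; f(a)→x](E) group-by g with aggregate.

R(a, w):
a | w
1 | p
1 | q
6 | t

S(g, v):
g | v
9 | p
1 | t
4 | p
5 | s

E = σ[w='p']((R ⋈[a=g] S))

σ filters on w, owned by the left side.
E' = (σ[w='p'](R) ⋈[a=g] S)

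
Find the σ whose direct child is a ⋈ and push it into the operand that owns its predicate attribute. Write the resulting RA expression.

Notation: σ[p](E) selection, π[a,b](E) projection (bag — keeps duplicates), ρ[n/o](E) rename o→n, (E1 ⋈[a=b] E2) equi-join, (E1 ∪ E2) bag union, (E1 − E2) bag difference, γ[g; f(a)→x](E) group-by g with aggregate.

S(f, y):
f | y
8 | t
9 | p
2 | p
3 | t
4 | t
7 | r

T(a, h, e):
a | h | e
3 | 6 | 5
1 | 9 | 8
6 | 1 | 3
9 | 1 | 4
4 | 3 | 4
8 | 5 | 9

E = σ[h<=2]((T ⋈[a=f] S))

σ filters on h, owned by the left side.
E' = (σ[h<=2](T) ⋈[a=f] S)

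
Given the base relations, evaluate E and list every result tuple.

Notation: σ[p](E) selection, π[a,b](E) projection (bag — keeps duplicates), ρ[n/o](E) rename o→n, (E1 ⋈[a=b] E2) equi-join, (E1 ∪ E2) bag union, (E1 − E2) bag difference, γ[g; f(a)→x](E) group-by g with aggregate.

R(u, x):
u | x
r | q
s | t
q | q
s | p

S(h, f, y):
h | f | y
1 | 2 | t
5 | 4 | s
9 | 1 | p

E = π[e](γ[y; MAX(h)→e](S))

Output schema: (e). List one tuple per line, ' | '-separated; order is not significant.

Subexpression sizes:
  S → 3
  γ[y; MAX(h)→e](S) → 3
  π[e](γ[y; MAX(h)→e](S)) → 3

== RESULT ==
e
1
5
9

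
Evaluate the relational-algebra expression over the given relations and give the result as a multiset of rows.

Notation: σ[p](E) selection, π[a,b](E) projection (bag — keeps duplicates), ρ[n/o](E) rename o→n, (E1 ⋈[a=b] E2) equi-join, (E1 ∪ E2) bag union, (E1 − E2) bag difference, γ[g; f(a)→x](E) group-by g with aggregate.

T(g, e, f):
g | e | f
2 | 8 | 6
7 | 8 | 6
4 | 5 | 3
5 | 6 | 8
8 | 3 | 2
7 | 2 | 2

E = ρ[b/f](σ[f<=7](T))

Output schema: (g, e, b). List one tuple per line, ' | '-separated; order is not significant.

Row counts bottom-up:
  T → 6
  σ[f<=7](T) → 5
  ρ[b/f](σ[f<=7](T)) → 5

== RESULT ==
g | e | b
2 | 8 | 6
4 | 5 | 3
7 | 2 | 2
7 | 8 | 6
8 | 3 | 2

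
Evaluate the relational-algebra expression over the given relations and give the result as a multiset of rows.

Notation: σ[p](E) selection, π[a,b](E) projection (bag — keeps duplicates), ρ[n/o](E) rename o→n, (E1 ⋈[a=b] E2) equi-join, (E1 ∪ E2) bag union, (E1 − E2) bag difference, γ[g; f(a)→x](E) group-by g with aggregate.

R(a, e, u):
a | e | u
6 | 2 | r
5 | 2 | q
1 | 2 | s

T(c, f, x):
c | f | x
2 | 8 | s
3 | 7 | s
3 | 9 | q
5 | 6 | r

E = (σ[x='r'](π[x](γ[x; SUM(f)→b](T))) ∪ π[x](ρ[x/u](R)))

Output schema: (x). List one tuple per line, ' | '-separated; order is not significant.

Per-node cardinality:
  T → 4
  γ[x; SUM(f)→b](T) → 3
  π[x](γ[x; SUM(f)→b](T)) → 3
  σ[x='r'](π[x](γ[x; SUM(f)→b](T))) → 1
  R → 3
  ρ[x/u](R) → 3
  π[x](ρ[x/u](R)) → 3
  (σ[x='r'](π[x](γ[x; SUM(f)→b](T))) ∪ π[x](ρ[x/u](R))) → 4

== RESULT ==
x
q
r
r
s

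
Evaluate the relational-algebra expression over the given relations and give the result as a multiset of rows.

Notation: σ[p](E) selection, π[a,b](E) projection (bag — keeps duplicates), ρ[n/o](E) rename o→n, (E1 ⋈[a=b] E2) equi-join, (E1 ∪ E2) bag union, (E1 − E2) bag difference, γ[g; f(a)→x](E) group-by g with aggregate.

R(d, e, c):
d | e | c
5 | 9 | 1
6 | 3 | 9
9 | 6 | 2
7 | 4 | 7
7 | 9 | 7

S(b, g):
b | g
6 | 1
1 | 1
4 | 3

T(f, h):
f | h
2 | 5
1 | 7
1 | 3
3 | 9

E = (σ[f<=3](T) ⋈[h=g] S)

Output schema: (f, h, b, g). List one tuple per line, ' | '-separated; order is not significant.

Stepwise |·|:
  T → 4
  σ[f<=3](T) → 4
  S → 3
  (σ[f<=3](T) ⋈[h=g] S) → 1

== RESULT ==
f | h | b | g
1 | 3 | 4 | 3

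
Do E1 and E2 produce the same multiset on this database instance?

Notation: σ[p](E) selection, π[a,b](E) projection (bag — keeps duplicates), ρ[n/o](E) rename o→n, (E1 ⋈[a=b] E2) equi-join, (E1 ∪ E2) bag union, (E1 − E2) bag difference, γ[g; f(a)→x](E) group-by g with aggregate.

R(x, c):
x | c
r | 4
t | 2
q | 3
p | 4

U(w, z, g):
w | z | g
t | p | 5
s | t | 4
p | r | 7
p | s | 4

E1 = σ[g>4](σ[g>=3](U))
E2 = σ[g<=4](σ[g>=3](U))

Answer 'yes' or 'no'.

E1 stepwise |·|:
  U → 4
  σ[g>=3](U) → 4
  σ[g>4](σ[g>=3](U)) → 2
E2 stepwise |·|:
  U → 4
  σ[g>=3](U) → 4
  σ[g<=4](σ[g>=3](U)) → 2

E1 result:
w | z | g
p | r | 7
t | p | 5
E2 result:
w | z | g
p | s | 4
s | t | 4
Witness: ('t', 'p', 5) appears 1× in E1 but 0× in E2.

no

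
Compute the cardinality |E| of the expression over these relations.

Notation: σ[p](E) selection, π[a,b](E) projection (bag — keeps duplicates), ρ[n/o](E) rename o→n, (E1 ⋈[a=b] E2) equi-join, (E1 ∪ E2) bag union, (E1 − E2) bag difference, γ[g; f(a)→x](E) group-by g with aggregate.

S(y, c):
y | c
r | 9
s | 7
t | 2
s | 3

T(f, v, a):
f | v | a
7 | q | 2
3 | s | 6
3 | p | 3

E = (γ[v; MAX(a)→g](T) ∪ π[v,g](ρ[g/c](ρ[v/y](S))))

Subexpression sizes:
  T → 3
  γ[v; MAX(a)→g](T) → 3
  S → 4
  ρ[v/y](S) → 4
  ρ[g/c](ρ[v/y](S)) → 4
  π[v,g](ρ[g/c](ρ[v/y](S))) → 4
  (γ[v; MAX(a)→g](T) ∪ π[v,g](ρ[g/c](ρ[v/y](S)))) → 7

|E| = 7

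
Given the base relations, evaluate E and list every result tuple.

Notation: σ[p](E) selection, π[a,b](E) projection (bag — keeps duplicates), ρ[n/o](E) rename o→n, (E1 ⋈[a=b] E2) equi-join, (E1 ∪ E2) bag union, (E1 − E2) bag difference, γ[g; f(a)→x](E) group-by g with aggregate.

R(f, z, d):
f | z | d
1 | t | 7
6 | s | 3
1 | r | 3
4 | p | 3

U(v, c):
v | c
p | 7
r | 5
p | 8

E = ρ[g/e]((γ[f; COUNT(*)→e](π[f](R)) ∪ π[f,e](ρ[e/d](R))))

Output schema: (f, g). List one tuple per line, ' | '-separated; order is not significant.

Row counts bottom-up:
  R → 4
  π[f](R) → 4
  γ[f; COUNT(*)→e](π[f](R)) → 3
  R → 4
  ρ[e/d](R) → 4
  π[f,e](ρ[e/d](R)) → 4
  (γ[f; COUNT(*)→e](π[f](R)) ∪ π[f,e](ρ[e/d](R))) → 7
  ρ[g/e]((γ[f; COUNT(*)→e](π[f](R)) ∪ π[f,e](ρ[e/d](R)))) → 7

== RESULT ==
f | g
1 | 2
1 | 3
1 | 7
4 | 1
4 | 3
6 | 1
6 | 3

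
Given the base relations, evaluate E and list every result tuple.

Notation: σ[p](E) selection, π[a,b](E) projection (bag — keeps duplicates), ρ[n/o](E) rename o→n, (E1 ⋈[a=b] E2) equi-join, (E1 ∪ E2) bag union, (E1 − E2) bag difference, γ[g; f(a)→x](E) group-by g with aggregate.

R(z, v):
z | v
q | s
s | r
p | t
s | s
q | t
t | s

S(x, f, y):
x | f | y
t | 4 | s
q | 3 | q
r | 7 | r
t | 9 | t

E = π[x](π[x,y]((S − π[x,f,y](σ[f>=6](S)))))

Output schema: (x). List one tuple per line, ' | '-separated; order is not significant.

Row counts bottom-up:
  S → 4
  S → 4
  σ[f>=6](S) → 2
  π[x,f,y](σ[f>=6](S)) → 2
  (S − π[x,f,y](σ[f>=6](S))) → 2
  π[x,y]((S − π[x,f,y](σ[f>=6](S)))) → 2
  π[x](π[x,y]((S − π[x,f,y](σ[f>=6](S))))) → 2

== RESULT ==
x
q
t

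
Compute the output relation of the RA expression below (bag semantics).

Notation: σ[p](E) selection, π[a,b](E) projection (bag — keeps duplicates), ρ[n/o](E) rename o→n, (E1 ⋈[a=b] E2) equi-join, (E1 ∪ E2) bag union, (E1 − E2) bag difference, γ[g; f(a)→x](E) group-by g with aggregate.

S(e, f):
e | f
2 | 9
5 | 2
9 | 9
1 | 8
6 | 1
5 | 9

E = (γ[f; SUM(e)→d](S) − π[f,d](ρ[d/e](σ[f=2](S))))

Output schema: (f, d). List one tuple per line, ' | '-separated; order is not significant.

Per-node cardinality:
  S → 6
  γ[f; SUM(e)→d](S) → 4
  S → 6
  σ[f=2](S) → 1
  ρ[d/e](σ[f=2](S)) → 1
  π[f,d](ρ[d/e](σ[f=2](S))) → 1
  (γ[f; SUM(e)→d](S) − π[f,d](ρ[d/e](σ[f=2](S)))) → 3

== RESULT ==
f | d
1 | 6
8 | 1
9 | 16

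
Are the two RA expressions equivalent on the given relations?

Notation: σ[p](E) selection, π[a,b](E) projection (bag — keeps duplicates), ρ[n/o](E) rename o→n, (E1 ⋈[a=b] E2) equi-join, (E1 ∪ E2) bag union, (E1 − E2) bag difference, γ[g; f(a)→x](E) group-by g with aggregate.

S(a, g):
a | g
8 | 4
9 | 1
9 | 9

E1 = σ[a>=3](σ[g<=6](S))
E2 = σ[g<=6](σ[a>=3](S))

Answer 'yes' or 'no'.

E1 row counts bottom-up:
  S → 3
  σ[g<=6](S) → 2
  σ[a>=3](σ[g<=6](S)) → 2
E2 row counts bottom-up:
  S → 3
  σ[a>=3](S) → 3
  σ[g<=6](σ[a>=3](S)) → 2

E1 and E2 produce the same multiset:
a | g
8 | 4
9 | 1

yes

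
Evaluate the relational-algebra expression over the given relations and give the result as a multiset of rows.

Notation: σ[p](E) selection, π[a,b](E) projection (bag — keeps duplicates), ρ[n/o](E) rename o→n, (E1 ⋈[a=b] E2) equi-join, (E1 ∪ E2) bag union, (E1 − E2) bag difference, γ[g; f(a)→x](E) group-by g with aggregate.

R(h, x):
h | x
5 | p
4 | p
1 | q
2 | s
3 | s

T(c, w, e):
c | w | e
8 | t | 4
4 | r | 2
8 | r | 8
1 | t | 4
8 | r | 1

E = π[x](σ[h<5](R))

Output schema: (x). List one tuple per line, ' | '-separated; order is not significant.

Stepwise |·|:
  R → 5
  σ[h<5](R) → 4
  π[x](σ[h<5](R)) → 4

== RESULT ==
x
p
q
s
s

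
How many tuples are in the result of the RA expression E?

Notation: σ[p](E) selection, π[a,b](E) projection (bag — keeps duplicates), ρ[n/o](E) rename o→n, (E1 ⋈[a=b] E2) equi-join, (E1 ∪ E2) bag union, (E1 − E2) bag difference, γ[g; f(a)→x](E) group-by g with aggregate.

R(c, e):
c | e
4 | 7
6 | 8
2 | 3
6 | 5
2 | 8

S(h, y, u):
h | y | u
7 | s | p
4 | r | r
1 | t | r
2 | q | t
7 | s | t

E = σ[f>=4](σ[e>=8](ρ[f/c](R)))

Per-node cardinality:
  R → 5
  ρ[f/c](R) → 5
  σ[e>=8](ρ[f/c](R)) → 2
  σ[f>=4](σ[e>=8](ρ[f/c](R))) → 1

|E| = 1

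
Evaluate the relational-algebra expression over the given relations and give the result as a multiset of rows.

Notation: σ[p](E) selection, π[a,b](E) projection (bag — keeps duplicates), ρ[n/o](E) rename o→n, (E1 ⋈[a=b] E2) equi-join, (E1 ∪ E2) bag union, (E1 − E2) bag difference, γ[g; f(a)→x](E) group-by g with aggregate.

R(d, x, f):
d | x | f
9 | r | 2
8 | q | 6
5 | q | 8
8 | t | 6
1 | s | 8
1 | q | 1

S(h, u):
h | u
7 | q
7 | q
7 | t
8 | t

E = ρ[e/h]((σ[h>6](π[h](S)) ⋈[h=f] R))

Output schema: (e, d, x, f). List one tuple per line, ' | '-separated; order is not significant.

Stepwise |·|:
  S → 4
  π[h](S) → 4
  σ[h>6](π[h](S)) → 4
  R → 6
  (σ[h>6](π[h](S)) ⋈[h=f] R) → 2
  ρ[e/h]((σ[h>6](π[h](S)) ⋈[h=f] R)) → 2

== RESULT ==
e | d | x | f
8 | 1 | s | 8
8 | 5 | q | 8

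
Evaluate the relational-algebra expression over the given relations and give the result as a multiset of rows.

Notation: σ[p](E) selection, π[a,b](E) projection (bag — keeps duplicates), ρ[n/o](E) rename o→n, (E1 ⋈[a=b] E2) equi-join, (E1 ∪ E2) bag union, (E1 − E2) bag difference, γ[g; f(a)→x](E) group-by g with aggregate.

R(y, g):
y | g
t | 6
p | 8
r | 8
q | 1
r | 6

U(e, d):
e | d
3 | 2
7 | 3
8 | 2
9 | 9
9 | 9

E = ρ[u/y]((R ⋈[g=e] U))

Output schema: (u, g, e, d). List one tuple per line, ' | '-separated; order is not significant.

Row counts bottom-up:
  R → 5
  U → 5
  (R ⋈[g=e] U) → 2
  ρ[u/y]((R ⋈[g=e] U)) → 2

== RESULT ==
u | g | e | d
p | 8 | 8 | 2
r | 8 | 8 | 2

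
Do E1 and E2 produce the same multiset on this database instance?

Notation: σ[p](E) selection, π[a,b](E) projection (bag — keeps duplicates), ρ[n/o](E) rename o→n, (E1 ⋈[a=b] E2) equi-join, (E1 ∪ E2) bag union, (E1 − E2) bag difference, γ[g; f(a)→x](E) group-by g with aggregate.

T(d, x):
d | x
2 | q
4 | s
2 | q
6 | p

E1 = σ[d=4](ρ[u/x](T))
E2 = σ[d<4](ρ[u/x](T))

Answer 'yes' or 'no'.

E1 stepwise |·|:
  T → 4
  ρ[u/x](T) → 4
  σ[d=4](ρ[u/x](T)) → 1
E2 stepwise |·|:
  T → 4
  ρ[u/x](T) → 4
  σ[d<4](ρ[u/x](T)) → 2

E1 result:
d | u
4 | s
E2 result:
d | u
2 | q
2 | q
Witness: (4, 's') appears 1× in E1 but 0× in E2.

no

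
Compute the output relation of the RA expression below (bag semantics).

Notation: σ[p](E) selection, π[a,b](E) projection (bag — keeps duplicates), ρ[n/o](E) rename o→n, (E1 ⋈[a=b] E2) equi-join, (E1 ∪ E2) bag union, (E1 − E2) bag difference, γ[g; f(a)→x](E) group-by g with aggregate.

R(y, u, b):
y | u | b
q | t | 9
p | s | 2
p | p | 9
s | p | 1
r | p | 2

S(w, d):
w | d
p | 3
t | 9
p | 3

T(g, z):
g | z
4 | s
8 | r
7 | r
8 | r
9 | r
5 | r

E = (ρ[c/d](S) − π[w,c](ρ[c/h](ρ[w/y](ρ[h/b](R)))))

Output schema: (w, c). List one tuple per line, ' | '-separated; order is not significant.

Row counts bottom-up:
  S → 3
  ρ[c/d](S) → 3
  R → 5
  ρ[h/b](R) → 5
  ρ[w/y](ρ[h/b](R)) → 5
  ρ[c/h](ρ[w/y](ρ[h/b](R))) → 5
  π[w,c](ρ[c/h](ρ[w/y](ρ[h/b](R)))) → 5
  (ρ[c/d](S) − π[w,c](ρ[c/h](ρ[w/y](ρ[h/b](R))))) → 3

== RESULT ==
w | c
p | 3
p | 3
t | 9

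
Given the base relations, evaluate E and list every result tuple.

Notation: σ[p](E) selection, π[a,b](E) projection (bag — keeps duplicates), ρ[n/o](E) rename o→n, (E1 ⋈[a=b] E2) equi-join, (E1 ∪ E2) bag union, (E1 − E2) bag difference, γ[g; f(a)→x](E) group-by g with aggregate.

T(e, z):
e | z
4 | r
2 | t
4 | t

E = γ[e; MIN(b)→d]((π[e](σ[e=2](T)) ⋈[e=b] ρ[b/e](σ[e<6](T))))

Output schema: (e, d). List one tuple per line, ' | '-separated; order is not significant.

Stepwise |·|:
  T → 3
  σ[e=2](T) → 1
  π[e](σ[e=2](T)) → 1
  T → 3
  σ[e<6](T) → 3
  ρ[b/e](σ[e<6](T)) → 3
  (π[e](σ[e=2](T)) ⋈[e=b] ρ[b/e](σ[e<6](T))) → 1
  γ[e; MIN(b)→d]((π[e](σ[e=2](T)) ⋈[e=b] ρ[b/e](σ[e<6](T)))) → 1

== RESULT ==
e | d
2 | 2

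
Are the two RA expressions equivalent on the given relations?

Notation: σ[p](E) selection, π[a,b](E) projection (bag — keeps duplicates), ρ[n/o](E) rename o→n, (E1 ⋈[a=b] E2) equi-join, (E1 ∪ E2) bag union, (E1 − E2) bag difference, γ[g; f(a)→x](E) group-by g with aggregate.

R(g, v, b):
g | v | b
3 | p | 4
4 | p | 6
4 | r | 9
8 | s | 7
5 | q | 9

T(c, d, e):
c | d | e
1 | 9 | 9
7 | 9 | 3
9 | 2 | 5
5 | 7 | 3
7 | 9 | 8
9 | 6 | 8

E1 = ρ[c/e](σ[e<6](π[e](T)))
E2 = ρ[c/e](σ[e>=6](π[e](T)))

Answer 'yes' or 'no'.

E1 subexpression sizes:
  T → 6
  π[e](T) → 6
  σ[e<6](π[e](T)) → 3
  ρ[c/e](σ[e<6](π[e](T))) → 3
E2 subexpression sizes:
  T → 6
  π[e](T) → 6
  σ[e>=6](π[e](T)) → 3
  ρ[c/e](σ[e>=6](π[e](T))) → 3

E1 result:
c
3
3
5
E2 result:
c
8
8
9
Witness: (8,) appears 0× in E1 but 2× in E2.

no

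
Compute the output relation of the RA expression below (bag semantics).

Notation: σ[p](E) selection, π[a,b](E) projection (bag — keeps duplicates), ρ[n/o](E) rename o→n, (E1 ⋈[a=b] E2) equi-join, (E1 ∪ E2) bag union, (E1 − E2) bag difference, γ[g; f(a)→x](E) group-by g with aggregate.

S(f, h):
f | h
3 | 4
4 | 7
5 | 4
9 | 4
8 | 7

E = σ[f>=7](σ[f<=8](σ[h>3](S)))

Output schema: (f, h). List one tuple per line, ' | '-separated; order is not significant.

Stepwise |·|:
  S → 5
  σ[h>3](S) → 5
  σ[f<=8](σ[h>3](S)) → 4
  σ[f>=7](σ[f<=8](σ[h>3](S))) → 1

== RESULT ==
f | h
8 | 7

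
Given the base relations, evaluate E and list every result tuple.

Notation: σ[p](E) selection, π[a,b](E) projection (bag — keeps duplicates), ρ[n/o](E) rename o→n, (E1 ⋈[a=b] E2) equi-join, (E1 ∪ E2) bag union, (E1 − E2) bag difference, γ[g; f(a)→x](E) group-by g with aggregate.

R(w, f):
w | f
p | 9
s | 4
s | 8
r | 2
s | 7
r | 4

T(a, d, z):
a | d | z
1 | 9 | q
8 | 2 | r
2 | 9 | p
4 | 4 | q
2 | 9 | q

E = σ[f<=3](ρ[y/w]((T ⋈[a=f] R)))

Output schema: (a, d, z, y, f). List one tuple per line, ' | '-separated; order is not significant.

Subexpression sizes:
  T → 5
  R → 6
  (T ⋈[a=f] R) → 5
  ρ[y/w]((T ⋈[a=f] R)) → 5
  σ[f<=3](ρ[y/w]((T ⋈[a=f] R))) → 2

== RESULT ==
a | d | z | y | f
2 | 9 | p | r | 2
2 | 9 | q | r | 2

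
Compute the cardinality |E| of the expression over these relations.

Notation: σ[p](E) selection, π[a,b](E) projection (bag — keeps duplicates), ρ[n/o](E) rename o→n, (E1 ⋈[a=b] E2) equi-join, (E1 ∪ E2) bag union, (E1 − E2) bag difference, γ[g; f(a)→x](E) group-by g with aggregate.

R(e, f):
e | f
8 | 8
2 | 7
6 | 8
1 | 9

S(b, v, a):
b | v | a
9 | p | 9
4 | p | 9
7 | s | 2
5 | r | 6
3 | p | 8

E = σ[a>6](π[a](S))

Per-node cardinality:
  S → 5
  π[a](S) → 5
  σ[a>6](π[a](S)) → 3

|E| = 3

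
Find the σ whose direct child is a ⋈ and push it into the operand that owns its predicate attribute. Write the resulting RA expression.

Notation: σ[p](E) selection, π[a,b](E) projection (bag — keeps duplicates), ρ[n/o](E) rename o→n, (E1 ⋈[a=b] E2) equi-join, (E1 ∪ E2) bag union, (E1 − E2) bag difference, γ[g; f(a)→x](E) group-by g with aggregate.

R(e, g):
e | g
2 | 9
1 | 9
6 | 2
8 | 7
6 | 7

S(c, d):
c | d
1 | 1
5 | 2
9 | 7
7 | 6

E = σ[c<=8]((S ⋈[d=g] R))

σ filters on c, owned by the left side.
E' = (σ[c<=8](S) ⋈[d=g] R)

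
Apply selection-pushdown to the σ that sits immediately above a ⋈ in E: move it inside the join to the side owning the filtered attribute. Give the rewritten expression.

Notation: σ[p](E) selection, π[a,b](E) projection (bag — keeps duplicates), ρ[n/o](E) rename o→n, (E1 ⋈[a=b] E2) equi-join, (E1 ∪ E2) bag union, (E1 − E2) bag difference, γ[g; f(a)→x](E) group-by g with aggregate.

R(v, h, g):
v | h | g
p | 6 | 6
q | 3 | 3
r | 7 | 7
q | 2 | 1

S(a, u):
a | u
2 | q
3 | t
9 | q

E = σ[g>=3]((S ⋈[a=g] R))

σ filters on g, owned by the right side.
E' = (S ⋈[a=g] σ[g>=3](R))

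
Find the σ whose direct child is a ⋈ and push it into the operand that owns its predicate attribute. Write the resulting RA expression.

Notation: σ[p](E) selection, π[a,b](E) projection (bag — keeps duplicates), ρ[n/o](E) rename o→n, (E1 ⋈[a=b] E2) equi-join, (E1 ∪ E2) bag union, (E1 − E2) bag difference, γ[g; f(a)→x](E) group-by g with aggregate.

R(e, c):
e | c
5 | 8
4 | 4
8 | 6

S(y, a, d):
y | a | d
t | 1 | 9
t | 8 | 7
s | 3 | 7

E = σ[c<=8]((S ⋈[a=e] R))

σ filters on c, owned by the right side.
E' = (S ⋈[a=e] σ[c<=8](R))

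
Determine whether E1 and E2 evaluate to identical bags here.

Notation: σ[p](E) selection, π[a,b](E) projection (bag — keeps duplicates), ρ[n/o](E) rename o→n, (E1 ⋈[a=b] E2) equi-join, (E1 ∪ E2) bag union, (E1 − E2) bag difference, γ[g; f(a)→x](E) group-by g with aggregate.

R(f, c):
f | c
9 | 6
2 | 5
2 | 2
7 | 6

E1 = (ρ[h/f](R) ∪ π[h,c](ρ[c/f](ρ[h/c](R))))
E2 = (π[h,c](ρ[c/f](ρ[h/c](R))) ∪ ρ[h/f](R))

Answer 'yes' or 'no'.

E1 subexpression sizes:
  R → 4
  ρ[h/f](R) → 4
  R → 4
  ρ[h/c](R) → 4
  ρ[c/f](ρ[h/c](R)) → 4
  π[h,c](ρ[c/f](ρ[h/c](R))) → 4
  (ρ[h/f](R) ∪ π[h,c](ρ[c/f](ρ[h/c](R)))) → 8
E2 subexpression sizes:
  R → 4
  ρ[h/c](R) → 4
  ρ[c/f](ρ[h/c](R)) → 4
  π[h,c](ρ[c/f](ρ[h/c](R))) → 4
  R → 4
  ρ[h/f](R) → 4
  (π[h,c](ρ[c/f](ρ[h/c](R))) ∪ ρ[h/f](R)) → 8

E1 and E2 produce the same multiset:
h | c
2 | 2
2 | 2
2 | 5
5 | 2
6 | 7
6 | 9
7 | 6
9 | 6

yes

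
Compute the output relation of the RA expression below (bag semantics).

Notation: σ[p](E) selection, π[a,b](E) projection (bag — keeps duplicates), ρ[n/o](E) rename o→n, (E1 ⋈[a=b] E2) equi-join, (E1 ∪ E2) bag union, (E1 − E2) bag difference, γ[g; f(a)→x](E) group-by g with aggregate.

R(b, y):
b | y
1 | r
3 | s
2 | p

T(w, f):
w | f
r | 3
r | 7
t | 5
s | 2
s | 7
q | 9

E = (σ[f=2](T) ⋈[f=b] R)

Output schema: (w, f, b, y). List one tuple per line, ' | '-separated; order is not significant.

Per-node cardinality:
  T → 6
  σ[f=2](T) → 1
  R → 3
  (σ[f=2](T) ⋈[f=b] R) → 1

== RESULT ==
w | f | b | y
s | 2 | 2 | p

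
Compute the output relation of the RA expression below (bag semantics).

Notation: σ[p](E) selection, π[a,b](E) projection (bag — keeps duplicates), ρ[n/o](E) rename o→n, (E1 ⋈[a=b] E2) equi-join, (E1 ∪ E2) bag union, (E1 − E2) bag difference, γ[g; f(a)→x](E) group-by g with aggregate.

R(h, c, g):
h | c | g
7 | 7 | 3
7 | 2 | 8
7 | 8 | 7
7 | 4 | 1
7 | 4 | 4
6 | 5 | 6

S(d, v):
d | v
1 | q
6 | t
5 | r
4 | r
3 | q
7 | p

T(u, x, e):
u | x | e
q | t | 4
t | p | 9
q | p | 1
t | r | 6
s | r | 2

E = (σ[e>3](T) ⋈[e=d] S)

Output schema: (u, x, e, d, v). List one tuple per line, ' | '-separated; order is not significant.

Row counts bottom-up:
  T → 5
  σ[e>3](T) → 3
  S → 6
  (σ[e>3](T) ⋈[e=d] S) → 2

== RESULT ==
u | x | e | d | v
q | t | 4 | 4 | r
t | r | 6 | 6 | t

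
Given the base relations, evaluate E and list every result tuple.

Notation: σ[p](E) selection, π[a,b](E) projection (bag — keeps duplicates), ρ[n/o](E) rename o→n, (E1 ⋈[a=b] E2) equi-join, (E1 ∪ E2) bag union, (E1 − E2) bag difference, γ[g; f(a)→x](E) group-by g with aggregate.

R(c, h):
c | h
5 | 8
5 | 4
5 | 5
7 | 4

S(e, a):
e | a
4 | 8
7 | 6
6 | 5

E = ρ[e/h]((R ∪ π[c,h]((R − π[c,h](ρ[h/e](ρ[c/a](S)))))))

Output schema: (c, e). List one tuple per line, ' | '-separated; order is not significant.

Per-node cardinality:
  R → 4
  R → 4
  S → 3
  ρ[c/a](S) → 3
  ρ[h/e](ρ[c/a](S)) → 3
  π[c,h](ρ[h/e](ρ[c/a](S))) → 3
  (R − π[c,h](ρ[h/e](ρ[c/a](S)))) → 4
  π[c,h]((R − π[c,h](ρ[h/e](ρ[c/a](S))))) → 4
  (R ∪ π[c,h]((R − π[c,h](ρ[h/e](ρ[c/a](S)))))) → 8
  ρ[e/h]((R ∪ π[c,h]((R − π[c,h](ρ[h/e](ρ[c/a](S))))))) → 8

== RESULT ==
c | e
5 | 4
5 | 4
5 | 5
5 | 5
5 | 8
5 | 8
7 | 4
7 | 4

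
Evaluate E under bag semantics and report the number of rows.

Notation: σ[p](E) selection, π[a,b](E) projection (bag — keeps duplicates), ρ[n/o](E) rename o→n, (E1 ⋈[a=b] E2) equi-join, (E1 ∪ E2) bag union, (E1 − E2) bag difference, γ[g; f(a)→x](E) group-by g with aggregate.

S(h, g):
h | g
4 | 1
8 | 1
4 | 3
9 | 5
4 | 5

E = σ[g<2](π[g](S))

Subexpression sizes:
  S → 5
  π[g](S) → 5
  σ[g<2](π[g](S)) → 2

|E| = 2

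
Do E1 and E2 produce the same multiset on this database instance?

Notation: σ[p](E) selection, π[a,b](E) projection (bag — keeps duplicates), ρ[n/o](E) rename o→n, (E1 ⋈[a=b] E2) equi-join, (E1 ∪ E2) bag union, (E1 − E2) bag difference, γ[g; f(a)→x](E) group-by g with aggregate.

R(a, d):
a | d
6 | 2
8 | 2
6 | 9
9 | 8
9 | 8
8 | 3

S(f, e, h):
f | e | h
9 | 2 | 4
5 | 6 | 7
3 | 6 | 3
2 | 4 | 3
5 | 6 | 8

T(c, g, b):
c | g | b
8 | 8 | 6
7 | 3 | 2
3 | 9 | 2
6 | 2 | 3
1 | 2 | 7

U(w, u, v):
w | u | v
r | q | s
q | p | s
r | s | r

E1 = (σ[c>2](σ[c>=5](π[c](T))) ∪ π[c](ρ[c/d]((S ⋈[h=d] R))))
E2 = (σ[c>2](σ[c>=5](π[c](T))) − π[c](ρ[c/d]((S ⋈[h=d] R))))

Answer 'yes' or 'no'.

E1 stepwise |·|:
  T → 5
  π[c](T) → 5
  σ[c>=5](π[c](T)) → 3
  σ[c>2](σ[c>=5](π[c](T))) → 3
  S → 5
  R → 6
  (S ⋈[h=d] R) → 4
  ρ[c/d]((S ⋈[h=d] R)) → 4
  π[c](ρ[c/d]((S ⋈[h=d] R))) → 4
  (σ[c>2](σ[c>=5](π[c](T))) ∪ π[c](ρ[c/d]((S ⋈[h=d] R)))) → 7
E2 stepwise |·|:
  T → 5
  π[c](T) → 5
  σ[c>=5](π[c](T)) → 3
  σ[c>2](σ[c>=5](π[c](T))) → 3
  S → 5
  R → 6
  (S ⋈[h=d] R) → 4
  ρ[c/d]((S ⋈[h=d] R)) → 4
  π[c](ρ[c/d]((S ⋈[h=d] R))) → 4
  (σ[c>2](σ[c>=5](π[c](T))) − π[c](ρ[c/d]((S ⋈[h=d] R)))) → 2

E1 result:
c
3
3
6
7
8
8
8
E2 result:
c
6
7
Witness: (8,) appears 3× in E1 but 0× in E2.

no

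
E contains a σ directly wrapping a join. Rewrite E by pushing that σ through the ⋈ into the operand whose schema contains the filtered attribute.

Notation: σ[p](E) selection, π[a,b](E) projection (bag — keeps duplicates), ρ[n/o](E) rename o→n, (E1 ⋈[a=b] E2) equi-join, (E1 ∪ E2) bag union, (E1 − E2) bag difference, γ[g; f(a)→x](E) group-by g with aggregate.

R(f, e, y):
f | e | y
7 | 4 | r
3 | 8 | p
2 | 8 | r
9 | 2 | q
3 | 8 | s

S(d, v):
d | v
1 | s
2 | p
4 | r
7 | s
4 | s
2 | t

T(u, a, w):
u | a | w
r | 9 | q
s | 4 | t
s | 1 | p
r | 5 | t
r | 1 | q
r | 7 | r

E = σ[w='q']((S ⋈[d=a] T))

σ filters on w, owned by the right side.
E' = (S ⋈[d=a] σ[w='q'](T))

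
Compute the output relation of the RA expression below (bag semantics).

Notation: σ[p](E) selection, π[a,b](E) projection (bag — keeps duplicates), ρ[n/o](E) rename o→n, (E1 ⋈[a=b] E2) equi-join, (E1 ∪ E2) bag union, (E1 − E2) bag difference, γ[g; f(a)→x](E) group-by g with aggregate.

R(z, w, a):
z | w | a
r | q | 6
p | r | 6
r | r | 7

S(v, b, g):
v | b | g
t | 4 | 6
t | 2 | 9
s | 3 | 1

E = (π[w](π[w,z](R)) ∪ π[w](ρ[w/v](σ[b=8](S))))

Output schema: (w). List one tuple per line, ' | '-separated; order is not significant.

Stepwise |·|:
  R → 3
  π[w,z](R) → 3
  π[w](π[w,z](R)) → 3
  S → 3
  σ[b=8](S) → 0
  ρ[w/v](σ[b=8](S)) → 0
  π[w](ρ[w/v](σ[b=8](S))) → 0
  (π[w](π[w,z](R)) ∪ π[w](ρ[w/v](σ[b=8](S)))) → 3

== RESULT ==
w
q
r
r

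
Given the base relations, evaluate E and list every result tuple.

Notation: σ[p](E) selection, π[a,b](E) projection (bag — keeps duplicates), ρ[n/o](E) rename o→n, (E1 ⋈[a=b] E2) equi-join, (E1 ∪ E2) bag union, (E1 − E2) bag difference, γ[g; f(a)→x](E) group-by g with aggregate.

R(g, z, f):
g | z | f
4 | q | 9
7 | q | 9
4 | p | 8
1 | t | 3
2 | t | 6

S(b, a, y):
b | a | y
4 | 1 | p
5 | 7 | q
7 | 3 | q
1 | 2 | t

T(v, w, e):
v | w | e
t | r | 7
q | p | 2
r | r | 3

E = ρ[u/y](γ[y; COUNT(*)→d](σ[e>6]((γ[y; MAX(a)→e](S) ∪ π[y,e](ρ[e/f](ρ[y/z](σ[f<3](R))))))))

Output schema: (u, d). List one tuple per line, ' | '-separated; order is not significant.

Per-node cardinality:
  S → 4
  γ[y; MAX(a)→e](S) → 3
  R → 5
  σ[f<3](R) → 0
  ρ[y/z](σ[f<3](R)) → 0
  ρ[e/f](ρ[y/z](σ[f<3](R))) → 0
  π[y,e](ρ[e/f](ρ[y/z](σ[f<3](R)))) → 0
  (γ[y; MAX(a)→e](S) ∪ π[y,e](ρ[e/f](ρ[y/z](σ[f<3](R))))) → 3
  σ[e>6]((γ[y; MAX(a)→e](S) ∪ π[y,e](ρ[e/f](ρ[y/z](σ[f<3](R)))))) → 1
  γ[y; COUNT(*)→d](σ[e>6]((γ[y; MAX(a)→e](S) ∪ π[y,e](ρ[e/f](ρ[y/z](σ[f<3](R))))))) → 1
  ρ[u/y](γ[y; COUNT(*)→d](σ[e>6]((γ[y; MAX(a)→e](S) ∪ π[y,e](ρ[e/f](ρ[y/z](σ[f<3](R)))))))) → 1

== RESULT ==
u | d
q | 1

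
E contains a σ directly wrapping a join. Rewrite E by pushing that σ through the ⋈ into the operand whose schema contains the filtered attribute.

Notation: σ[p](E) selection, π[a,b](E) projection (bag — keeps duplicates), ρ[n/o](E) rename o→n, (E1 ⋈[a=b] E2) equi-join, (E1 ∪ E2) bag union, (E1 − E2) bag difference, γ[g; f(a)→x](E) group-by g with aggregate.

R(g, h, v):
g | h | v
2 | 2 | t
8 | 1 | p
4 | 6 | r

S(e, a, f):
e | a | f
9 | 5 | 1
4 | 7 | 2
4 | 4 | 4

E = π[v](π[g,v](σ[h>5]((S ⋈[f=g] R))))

σ filters on h, owned by the right side.
E' = π[v](π[g,v]((S ⋈[f=g] σ[h>5](R))))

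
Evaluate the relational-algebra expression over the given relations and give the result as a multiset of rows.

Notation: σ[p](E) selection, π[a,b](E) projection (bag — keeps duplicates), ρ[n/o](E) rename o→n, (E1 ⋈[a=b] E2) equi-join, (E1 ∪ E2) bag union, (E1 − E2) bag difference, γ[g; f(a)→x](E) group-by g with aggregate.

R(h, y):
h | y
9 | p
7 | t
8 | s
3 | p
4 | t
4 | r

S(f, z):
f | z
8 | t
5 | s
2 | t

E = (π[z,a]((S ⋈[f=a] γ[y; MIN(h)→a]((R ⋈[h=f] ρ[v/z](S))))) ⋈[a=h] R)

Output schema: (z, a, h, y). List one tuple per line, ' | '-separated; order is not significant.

Subexpression sizes:
  S → 3
  R → 6
  S → 3
  ρ[v/z](S) → 3
  (R ⋈[h=f] ρ[v/z](S)) → 1
  γ[y; MIN(h)→a]((R ⋈[h=f] ρ[v/z](S))) → 1
  (S ⋈[f=a] γ[y; MIN(h)→a]((R ⋈[h=f] ρ[v/z](S)))) → 1
  π[z,a]((S ⋈[f=a] γ[y; MIN(h)→a]((R ⋈[h=f] ρ[v/z](S))))) → 1
  R → 6
  (π[z,a]((S ⋈[f=a] γ[y; MIN(h)→a]((R ⋈[h=f] ρ[v/z](S))))) ⋈[a=h] R) → 1

== RESULT ==
z | a | h | y
t | 8 | 8 | s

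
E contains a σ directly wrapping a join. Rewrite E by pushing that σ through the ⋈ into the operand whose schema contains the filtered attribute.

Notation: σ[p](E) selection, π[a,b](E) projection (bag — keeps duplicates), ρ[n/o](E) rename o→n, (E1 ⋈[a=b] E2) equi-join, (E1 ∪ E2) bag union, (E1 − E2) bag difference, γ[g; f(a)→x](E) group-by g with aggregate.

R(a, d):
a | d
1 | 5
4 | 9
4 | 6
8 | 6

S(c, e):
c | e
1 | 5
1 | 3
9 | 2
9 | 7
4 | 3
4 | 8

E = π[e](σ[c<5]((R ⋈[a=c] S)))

σ filters on c, owned by the right side.
E' = π[e]((R ⋈[a=c] σ[c<5](S)))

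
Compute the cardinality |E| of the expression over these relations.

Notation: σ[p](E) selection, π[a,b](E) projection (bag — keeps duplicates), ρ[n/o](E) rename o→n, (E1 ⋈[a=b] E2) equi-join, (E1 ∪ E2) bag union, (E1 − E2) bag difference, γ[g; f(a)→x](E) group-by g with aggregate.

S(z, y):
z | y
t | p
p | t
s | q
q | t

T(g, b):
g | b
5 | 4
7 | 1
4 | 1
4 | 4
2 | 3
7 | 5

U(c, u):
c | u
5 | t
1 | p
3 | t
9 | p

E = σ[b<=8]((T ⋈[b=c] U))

Row counts bottom-up:
  T → 6
  U → 4
  (T ⋈[b=c] U) → 4
  σ[b<=8]((T ⋈[b=c] U)) → 4

|E| = 4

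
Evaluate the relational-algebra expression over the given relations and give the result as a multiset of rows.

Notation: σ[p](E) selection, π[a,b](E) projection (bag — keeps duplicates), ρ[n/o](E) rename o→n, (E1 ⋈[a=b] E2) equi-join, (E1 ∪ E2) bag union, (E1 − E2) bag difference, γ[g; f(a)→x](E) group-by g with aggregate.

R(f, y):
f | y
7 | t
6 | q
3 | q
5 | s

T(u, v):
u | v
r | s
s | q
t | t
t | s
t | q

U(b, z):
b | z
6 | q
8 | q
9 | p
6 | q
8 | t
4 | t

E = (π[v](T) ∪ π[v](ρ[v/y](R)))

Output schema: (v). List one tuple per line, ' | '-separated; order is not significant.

Row counts bottom-up:
  T → 5
  π[v](T) → 5
  R → 4
  ρ[v/y](R) → 4
  π[v](ρ[v/y](R)) → 4
  (π[v](T) ∪ π[v](ρ[v/y](R))) → 9

== RESULT ==
v
q
q
q
q
s
s
s
t
t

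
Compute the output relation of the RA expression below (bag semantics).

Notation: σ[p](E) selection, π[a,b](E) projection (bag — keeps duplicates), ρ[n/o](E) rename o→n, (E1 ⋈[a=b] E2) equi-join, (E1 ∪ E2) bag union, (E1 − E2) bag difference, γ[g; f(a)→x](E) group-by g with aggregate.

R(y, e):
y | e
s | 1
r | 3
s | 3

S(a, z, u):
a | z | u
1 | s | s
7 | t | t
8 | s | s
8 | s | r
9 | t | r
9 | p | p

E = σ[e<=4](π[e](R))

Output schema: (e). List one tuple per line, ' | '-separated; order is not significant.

Subexpression sizes:
  R → 3
  π[e](R) → 3
  σ[e<=4](π[e](R)) → 3

== RESULT ==
e
1
3
3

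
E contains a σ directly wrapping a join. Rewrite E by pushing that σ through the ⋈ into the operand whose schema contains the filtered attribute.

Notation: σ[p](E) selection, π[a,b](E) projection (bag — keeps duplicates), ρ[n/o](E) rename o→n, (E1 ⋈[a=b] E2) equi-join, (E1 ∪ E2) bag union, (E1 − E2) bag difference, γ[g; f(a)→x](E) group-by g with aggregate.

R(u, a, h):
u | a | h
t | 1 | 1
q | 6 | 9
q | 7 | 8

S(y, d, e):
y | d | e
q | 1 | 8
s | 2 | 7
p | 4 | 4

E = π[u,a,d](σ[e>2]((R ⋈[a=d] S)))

σ filters on e, owned by the right side.
E' = π[u,a,d]((R ⋈[a=d] σ[e>2](S)))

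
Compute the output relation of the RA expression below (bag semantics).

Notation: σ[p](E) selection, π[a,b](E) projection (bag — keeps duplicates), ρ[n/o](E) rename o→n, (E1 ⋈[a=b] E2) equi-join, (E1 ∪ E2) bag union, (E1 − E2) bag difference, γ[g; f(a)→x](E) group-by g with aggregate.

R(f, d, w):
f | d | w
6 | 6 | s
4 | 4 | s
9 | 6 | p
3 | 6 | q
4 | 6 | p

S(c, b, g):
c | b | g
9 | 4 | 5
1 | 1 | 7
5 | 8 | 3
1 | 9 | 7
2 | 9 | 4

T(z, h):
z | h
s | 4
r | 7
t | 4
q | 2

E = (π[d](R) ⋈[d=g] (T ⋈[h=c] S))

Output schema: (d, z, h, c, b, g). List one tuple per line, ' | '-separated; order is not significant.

Stepwise |·|:
  R → 5
  π[d](R) → 5
  T → 4
  S → 5
  (T ⋈[h=c] S) → 1
  (π[d](R) ⋈[d=g] (T ⋈[h=c] S)) → 1

== RESULT ==
d | z | h | c | b | g
4 | q | 2 | 2 | 9 | 4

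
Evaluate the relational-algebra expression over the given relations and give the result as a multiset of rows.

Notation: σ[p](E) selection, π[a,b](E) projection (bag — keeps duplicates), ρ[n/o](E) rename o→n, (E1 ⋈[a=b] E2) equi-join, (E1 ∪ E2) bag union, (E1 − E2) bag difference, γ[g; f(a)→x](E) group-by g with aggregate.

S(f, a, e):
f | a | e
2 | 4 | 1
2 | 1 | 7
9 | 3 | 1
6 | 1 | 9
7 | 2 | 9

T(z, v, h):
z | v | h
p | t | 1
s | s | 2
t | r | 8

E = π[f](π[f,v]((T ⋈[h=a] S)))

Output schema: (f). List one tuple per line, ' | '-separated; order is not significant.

Per-node cardinality:
  T → 3
  S → 5
  (T ⋈[h=a] S) → 3
  π[f,v]((T ⋈[h=a] S)) → 3
  π[f](π[f,v]((T ⋈[h=a] S))) → 3

== RESULT ==
f
2
6
7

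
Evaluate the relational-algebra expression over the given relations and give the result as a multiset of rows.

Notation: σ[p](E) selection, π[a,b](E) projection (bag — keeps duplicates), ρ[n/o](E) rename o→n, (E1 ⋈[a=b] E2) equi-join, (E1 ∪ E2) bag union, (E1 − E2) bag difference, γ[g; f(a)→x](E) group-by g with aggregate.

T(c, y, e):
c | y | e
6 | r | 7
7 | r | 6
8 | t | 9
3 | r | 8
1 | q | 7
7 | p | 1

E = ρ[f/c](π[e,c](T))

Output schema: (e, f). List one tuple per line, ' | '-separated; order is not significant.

Per-node cardinality:
  T → 6
  π[e,c](T) → 6
  ρ[f/c](π[e,c](T)) → 6

== RESULT ==
e | f
1 | 7
6 | 7
7 | 1
7 | 6
8 | 3
9 | 8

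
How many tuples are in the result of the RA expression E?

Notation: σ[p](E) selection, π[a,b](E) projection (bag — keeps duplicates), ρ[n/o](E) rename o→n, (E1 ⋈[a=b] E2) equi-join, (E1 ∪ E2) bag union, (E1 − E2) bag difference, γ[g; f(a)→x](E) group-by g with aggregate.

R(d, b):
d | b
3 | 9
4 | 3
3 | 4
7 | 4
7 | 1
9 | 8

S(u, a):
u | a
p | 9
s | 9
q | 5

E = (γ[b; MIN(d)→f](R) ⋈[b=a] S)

Stepwise |·|:
  R → 6
  γ[b; MIN(d)→f](R) → 5
  S → 3
  (γ[b; MIN(d)→f](R) ⋈[b=a] S) → 2

|E| = 2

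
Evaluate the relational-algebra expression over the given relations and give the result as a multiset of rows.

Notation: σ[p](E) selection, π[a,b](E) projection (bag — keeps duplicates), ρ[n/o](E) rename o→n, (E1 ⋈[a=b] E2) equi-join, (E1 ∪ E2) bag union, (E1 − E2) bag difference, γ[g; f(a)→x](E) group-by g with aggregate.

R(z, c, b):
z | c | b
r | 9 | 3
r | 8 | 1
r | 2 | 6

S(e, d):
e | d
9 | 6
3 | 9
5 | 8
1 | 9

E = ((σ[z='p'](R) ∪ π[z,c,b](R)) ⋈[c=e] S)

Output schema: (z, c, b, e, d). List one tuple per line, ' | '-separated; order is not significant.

Subexpression sizes:
  R → 3
  σ[z='p'](R) → 0
  R → 3
  π[z,c,b](R) → 3
  (σ[z='p'](R) ∪ π[z,c,b](R)) → 3
  S → 4
  ((σ[z='p'](R) ∪ π[z,c,b](R)) ⋈[c=e] S) → 1

== RESULT ==
z | c | b | e | d
r | 9 | 3 | 9 | 6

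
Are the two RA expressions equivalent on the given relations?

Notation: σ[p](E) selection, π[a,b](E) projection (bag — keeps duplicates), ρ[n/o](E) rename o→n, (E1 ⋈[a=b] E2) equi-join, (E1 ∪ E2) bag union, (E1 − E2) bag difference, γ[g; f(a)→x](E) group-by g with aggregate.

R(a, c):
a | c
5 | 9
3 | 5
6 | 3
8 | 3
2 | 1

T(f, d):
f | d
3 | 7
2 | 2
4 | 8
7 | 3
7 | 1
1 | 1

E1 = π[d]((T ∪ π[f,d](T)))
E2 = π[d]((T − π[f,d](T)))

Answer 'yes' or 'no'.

E1 per-node cardinality:
  T → 6
  T → 6
  π[f,d](T) → 6
  (T ∪ π[f,d](T)) → 12
  π[d]((T ∪ π[f,d](T))) → 12
E2 per-node cardinality:
  T → 6
  T → 6
  π[f,d](T) → 6
  (T − π[f,d](T)) → 0
  π[d]((T − π[f,d](T))) → 0

E1 result:
d
1
1
1
1
2
2
3
3
7
7
8
8
E2 result:
d
(0 rows)
Witness: (1,) appears 4× in E1 but 0× in E2.

no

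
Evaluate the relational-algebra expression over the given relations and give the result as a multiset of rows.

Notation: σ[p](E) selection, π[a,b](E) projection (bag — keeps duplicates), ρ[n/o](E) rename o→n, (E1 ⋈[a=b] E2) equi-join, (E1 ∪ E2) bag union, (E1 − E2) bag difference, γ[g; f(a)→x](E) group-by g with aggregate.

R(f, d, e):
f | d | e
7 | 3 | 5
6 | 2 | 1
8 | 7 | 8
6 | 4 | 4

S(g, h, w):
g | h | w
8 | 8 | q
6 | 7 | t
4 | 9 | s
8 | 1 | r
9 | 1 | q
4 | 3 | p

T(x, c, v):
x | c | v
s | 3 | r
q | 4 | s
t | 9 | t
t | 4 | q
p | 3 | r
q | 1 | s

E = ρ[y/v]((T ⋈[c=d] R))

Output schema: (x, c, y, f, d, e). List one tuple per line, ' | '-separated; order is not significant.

Row counts bottom-up:
  T → 6
  R → 4
  (T ⋈[c=d] R) → 4
  ρ[y/v]((T ⋈[c=d] R)) → 4

== RESULT ==
x | c | y | f | d | e
p | 3 | r | 7 | 3 | 5
q | 4 | s | 6 | 4 | 4
s | 3 | r | 7 | 3 | 5
t | 4 | q | 6 | 4 | 4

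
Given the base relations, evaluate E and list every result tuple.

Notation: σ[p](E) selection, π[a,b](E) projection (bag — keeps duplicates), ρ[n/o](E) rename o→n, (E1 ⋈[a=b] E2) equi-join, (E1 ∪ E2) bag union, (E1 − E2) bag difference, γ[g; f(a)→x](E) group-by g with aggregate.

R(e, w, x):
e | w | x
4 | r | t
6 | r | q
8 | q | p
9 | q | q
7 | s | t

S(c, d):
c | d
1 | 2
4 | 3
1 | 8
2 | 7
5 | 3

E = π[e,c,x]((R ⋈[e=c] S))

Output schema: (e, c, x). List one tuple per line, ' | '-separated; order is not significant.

Row counts bottom-up:
  R → 5
  S → 5
  (R ⋈[e=c] S) → 1
  π[e,c,x]((R ⋈[e=c] S)) → 1

== RESULT ==
e | c | x
4 | 4 | t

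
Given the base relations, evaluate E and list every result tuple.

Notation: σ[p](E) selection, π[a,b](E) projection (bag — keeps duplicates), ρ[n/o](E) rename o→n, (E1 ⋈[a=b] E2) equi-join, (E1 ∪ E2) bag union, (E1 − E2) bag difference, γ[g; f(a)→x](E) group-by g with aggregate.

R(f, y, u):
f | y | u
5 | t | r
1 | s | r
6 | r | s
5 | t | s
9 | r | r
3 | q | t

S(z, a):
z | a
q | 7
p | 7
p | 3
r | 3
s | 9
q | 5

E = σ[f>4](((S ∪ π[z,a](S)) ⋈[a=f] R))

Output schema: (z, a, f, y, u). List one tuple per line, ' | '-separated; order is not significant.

Per-node cardinality:
  S → 6
  S → 6
  π[z,a](S) → 6
  (S ∪ π[z,a](S)) → 12
  R → 6
  ((S ∪ π[z,a](S)) ⋈[a=f] R) → 10
  σ[f>4](((S ∪ π[z,a](S)) ⋈[a=f] R)) → 6

== RESULT ==
z | a | f | y | u
q | 5 | 5 | t | r
q | 5 | 5 | t | r
q | 5 | 5 | t | s
q | 5 | 5 | t | s
s | 9 | 9 | r | r
s | 9 | 9 | r | r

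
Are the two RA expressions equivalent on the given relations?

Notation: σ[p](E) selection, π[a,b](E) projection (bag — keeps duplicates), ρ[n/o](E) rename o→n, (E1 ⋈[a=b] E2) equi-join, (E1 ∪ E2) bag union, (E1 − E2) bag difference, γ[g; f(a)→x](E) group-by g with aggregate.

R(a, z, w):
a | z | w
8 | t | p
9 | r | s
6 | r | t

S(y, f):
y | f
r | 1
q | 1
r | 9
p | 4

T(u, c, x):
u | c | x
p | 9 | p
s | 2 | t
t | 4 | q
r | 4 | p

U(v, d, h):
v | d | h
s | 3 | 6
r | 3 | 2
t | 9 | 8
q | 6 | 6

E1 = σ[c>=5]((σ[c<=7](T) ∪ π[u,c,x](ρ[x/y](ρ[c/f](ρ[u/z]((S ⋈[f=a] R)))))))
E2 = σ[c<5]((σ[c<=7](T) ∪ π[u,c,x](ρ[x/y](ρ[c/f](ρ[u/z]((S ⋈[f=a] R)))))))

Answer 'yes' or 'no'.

E1 stepwise |·|:
  T → 4
  σ[c<=7](T) → 3
  S → 4
  R → 3
  (S ⋈[f=a] R) → 1
  ρ[u/z]((S ⋈[f=a] R)) → 1
  ρ[c/f](ρ[u/z]((S ⋈[f=a] R))) → 1
  ρ[x/y](ρ[c/f](ρ[u/z]((S ⋈[f=a] R)))) → 1
  π[u,c,x](ρ[x/y](ρ[c/f](ρ[u/z]((S ⋈[f=a] R))))) → 1
  (σ[c<=7](T) ∪ π[u,c,x](ρ[x/y](ρ[c/f](ρ[u/z]((S ⋈[f=a] R)))))) → 4
  σ[c>=5]((σ[c<=7](T) ∪ π[u,c,x](ρ[x/y](ρ[c/f](ρ[u/z]((S ⋈[f=a] R))))))) → 1
E2 stepwise |·|:
  T → 4
  σ[c<=7](T) → 3
  S → 4
  R → 3
  (S ⋈[f=a] R) → 1
  ρ[u/z]((S ⋈[f=a] R)) → 1
  ρ[c/f](ρ[u/z]((S ⋈[f=a] R))) → 1
  ρ[x/y](ρ[c/f](ρ[u/z]((S ⋈[f=a] R)))) → 1
  π[u,c,x](ρ[x/y](ρ[c/f](ρ[u/z]((S ⋈[f=a] R))))) → 1
  (σ[c<=7](T) ∪ π[u,c,x](ρ[x/y](ρ[c/f](ρ[u/z]((S ⋈[f=a] R)))))) → 4
  σ[c<5]((σ[c<=7](T) ∪ π[u,c,x](ρ[x/y](ρ[c/f](ρ[u/z]((S ⋈[f=a] R))))))) → 3

E1 result:
u | c | x
r | 9 | r
E2 result:
u | c | x
r | 4 | p
s | 2 | t
t | 4 | q
Witness: ('s', 2, 't') appears 0× in E1 but 1× in E2.

no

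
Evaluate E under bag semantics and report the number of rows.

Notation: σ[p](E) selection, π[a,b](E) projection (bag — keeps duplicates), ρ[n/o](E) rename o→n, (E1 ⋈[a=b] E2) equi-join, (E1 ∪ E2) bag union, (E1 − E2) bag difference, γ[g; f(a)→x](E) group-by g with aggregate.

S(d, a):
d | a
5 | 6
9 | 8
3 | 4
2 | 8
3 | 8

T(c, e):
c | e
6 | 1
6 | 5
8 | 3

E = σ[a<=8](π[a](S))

Subexpression sizes:
  S → 5
  π[a](S) → 5
  σ[a<=8](π[a](S)) → 5

|E| = 5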